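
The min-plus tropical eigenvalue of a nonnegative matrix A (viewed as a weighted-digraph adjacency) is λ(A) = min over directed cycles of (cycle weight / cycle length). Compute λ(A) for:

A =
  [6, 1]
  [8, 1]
λ(A) = 1

Enumerate directed cycles and compute their means (weight / length). Sample:
  cycle 0 → 0: weight = 6, length = 1, mean = 6/1 ≈ 6.000
  cycle 1 → 1: weight = 1, length = 1, mean = 1/1 ≈ 1.000
  cycle 0 → 1 → 0: weight = 9, length = 2, mean = 9/2 ≈ 4.500
  cycle 1 → 0 → 1: weight = 9, length = 2, mean = 9/2 ≈ 4.500
Minimum mean = 1.000, attained e.g. along the cycle 1 → 1 with weight 1 and length 1. So λ(A) = 1/1 = 1.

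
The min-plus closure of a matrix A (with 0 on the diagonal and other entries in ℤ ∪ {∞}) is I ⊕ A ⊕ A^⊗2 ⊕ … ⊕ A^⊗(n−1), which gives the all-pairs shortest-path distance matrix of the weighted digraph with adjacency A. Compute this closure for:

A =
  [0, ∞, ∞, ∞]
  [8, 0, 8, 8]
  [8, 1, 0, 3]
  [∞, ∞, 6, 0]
Closure =
  [0, ∞, ∞, ∞]
  [8, 0, 8, 8]
  [8, 1, 0, 3]
  [14, 7, 6, 0]

This is the Floyd-Warshall all-pairs shortest-path computation. For each intermediate vertex k = 0, 1, …, 3, update dist[i][j] ← min(dist[i][j], dist[i][k] + dist[k][j]). The final matrix gives, for each (i, j), the minimum total weight of any directed path from i to j (possibly empty when i = j).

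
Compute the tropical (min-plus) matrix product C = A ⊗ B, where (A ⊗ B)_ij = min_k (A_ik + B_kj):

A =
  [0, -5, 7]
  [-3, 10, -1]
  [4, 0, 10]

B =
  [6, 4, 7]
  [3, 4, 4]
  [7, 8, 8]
A ⊗ B =
  [-2, -1, -1]
  [3, 1, 4]
  [3, 4, 4]

Apply the min-plus product entry-by-entry:
  C[0][0] = min over k of (A[0][0] + B[0][0] = 0 + 6 = 6, A[0][1] + B[1][0] = -5 + 3 = -2, A[0][2] + B[2][0] = 7 + 7 = 14) = -2 (attained at k = 1)
  C[0][1] = min over k of (A[0][0] + B[0][1] = 0 + 4 = 4, A[0][1] + B[1][1] = -5 + 4 = -1, A[0][2] + B[2][1] = 7 + 8 = 15) = -1 (attained at k = 1)
  C[0][2] = min over k of (A[0][0] + B[0][2] = 0 + 7 = 7, A[0][1] + B[1][2] = -5 + 4 = -1, A[0][2] + B[2][2] = 7 + 8 = 15) = -1 (attained at k = 1)
  C[1][0] = min over k of (A[1][0] + B[0][0] = -3 + 6 = 3, A[1][1] + B[1][0] = 10 + 3 = 13, A[1][2] + B[2][0] = -1 + 7 = 6) = 3 (attained at k = 0)
  C[1][1] = min over k of (A[1][0] + B[0][1] = -3 + 4 = 1, A[1][1] + B[1][1] = 10 + 4 = 14, A[1][2] + B[2][1] = -1 + 8 = 7) = 1 (attained at k = 0)
  C[1][2] = min over k of (A[1][0] + B[0][2] = -3 + 7 = 4, A[1][1] + B[1][2] = 10 + 4 = 14, A[1][2] + B[2][2] = -1 + 8 = 7) = 4 (attained at k = 0)
  C[2][0] = min over k of (A[2][0] + B[0][0] = 4 + 6 = 10, A[2][1] + B[1][0] = 0 + 3 = 3, A[2][2] + B[2][0] = 10 + 7 = 17) = 3 (attained at k = 1)
  C[2][1] = min over k of (A[2][0] + B[0][1] = 4 + 4 = 8, A[2][1] + B[1][1] = 0 + 4 = 4, A[2][2] + B[2][1] = 10 + 8 = 18) = 4 (attained at k = 1)
  C[2][2] = min over k of (A[2][0] + B[0][2] = 4 + 7 = 11, A[2][1] + B[1][2] = 0 + 4 = 4, A[2][2] + B[2][2] = 10 + 8 = 18) = 4 (attained at k = 1)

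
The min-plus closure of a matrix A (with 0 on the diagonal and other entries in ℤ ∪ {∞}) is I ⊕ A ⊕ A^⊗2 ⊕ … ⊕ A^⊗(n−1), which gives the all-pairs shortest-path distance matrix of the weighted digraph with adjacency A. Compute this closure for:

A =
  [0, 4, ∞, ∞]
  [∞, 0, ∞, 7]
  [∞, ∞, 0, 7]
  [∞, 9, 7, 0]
Closure =
  [0, 4, 18, 11]
  [∞, 0, 14, 7]
  [∞, 16, 0, 7]
  [∞, 9, 7, 0]

This is the Floyd-Warshall all-pairs shortest-path computation. For each intermediate vertex k = 0, 1, …, 3, update dist[i][j] ← min(dist[i][j], dist[i][k] + dist[k][j]). The final matrix gives, for each (i, j), the minimum total weight of any directed path from i to j (possibly empty when i = j).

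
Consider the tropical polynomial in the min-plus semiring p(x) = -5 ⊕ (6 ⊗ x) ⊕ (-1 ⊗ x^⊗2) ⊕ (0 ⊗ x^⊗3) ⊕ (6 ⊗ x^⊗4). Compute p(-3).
p(-3) = -9

A tropical monomial a ⊗ x^⊗i evaluates to a + i · x. Evaluating each term at x = -3:
  Term 0 contributes -5 + 0 · -3 = -5
  Term 1 contributes 6 + 1 · -3 = 3
  Term 2 contributes -1 + 2 · -3 = -7
  Term 3 contributes 0 + 3 · -3 = -9
  Term 4 contributes 6 + 4 · -3 = -6
p(-3) = ⊕ of these = min[-5, 3, -7, -9, -6] = -9.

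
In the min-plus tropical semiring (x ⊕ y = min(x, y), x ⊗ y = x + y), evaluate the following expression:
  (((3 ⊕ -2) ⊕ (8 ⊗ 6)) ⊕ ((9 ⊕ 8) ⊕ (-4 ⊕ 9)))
(((3 ⊕ -2) ⊕ (8 ⊗ 6)) ⊕ ((9 ⊕ 8) ⊕ (-4 ⊕ 9))) = -4

Expand innermost to outermost. Recall ⊕ takes the minimum of its arguments and ⊗ takes their sum. Working out the expression (((3 ⊕ -2) ⊕ (8 ⊗ 6)) ⊕ ((9 ⊕ 8) ⊕ (-4 ⊕ 9))) gives -4.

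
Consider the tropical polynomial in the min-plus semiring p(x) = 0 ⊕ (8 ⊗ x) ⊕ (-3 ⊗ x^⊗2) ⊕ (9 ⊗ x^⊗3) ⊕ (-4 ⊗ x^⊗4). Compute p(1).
p(1) = -1

A tropical monomial a ⊗ x^⊗i evaluates to a + i · x. Evaluating each term at x = 1:
  Term 0 contributes 0 + 0 · 1 = 0
  Term 1 contributes 8 + 1 · 1 = 9
  Term 2 contributes -3 + 2 · 1 = -1
  Term 3 contributes 9 + 3 · 1 = 12
  Term 4 contributes -4 + 4 · 1 = 0
p(1) = ⊕ of these = min[0, 9, -1, 12, 0] = -1.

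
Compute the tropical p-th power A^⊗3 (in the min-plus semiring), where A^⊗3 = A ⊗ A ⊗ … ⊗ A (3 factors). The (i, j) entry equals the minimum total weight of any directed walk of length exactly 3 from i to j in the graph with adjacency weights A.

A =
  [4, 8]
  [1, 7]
A^⊗3 =
  [12, 16]
  [9, 13]

Each entry (A^⊗3)_ij equals the minimum over all length-3 walks i = v_0 → v_1 → … → v_3 = j of Σ_t A[v_t][v_{t+1}]. For example, for (i, j) = (0, 1) we minimise over 4 possible intermediate vertex sequences; the minimum is 16, attained along the walk 0 → 0 → 0 → 1.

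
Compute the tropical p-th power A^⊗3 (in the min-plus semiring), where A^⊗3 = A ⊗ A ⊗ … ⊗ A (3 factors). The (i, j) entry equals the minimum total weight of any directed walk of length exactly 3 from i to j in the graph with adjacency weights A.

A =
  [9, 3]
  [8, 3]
A^⊗3 =
  [14, 9]
  [14, 9]

Each entry (A^⊗3)_ij equals the minimum over all length-3 walks i = v_0 → v_1 → … → v_3 = j of Σ_t A[v_t][v_{t+1}]. For example, for (i, j) = (0, 1) we minimise over 4 possible intermediate vertex sequences; the minimum is 9, attained along the walk 0 → 1 → 1 → 1.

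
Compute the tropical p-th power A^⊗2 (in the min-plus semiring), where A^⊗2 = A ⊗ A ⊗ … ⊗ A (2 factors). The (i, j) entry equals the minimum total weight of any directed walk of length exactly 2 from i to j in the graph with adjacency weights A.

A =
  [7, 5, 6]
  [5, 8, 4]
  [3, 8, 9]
A^⊗2 =
  [9, 12, 9]
  [7, 10, 11]
  [10, 8, 9]

Each entry (A^⊗2)_ij equals the minimum over all length-2 walks i = v_0 → v_1 → … → v_2 = j of Σ_t A[v_t][v_{t+1}]. For example, for (i, j) = (0, 2) we minimise over 3 possible intermediate vertex sequences; the minimum is 9, attained along the walk 0 → 1 → 2.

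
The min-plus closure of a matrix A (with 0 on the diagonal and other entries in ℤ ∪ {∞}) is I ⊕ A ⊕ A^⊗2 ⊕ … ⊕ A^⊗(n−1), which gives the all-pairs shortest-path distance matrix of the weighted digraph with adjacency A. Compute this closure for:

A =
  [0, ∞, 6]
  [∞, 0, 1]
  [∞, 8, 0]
Closure =
  [0, 14, 6]
  [∞, 0, 1]
  [∞, 8, 0]

This is the Floyd-Warshall all-pairs shortest-path computation. For each intermediate vertex k = 0, 1, …, 2, update dist[i][j] ← min(dist[i][j], dist[i][k] + dist[k][j]). The final matrix gives, for each (i, j), the minimum total weight of any directed path from i to j (possibly empty when i = j).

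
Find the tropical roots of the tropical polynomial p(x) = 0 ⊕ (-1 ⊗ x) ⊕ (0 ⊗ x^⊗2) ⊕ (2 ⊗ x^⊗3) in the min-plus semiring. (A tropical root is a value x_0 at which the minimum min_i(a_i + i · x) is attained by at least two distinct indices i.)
Roots: {-2, -1, 1}

Each tropical root is a break point of the lower envelope of the lines y = a_i + i · x (there are 4 lines, with slopes 0, 1, ..., 3). Only the lines that attain the minimum somewhere contribute to roots; other lines are dominated. Here the surviving (envelope) indices are i = 3, i = 2, i = 1, i = 0.
Intersections between consecutive envelope lines give the roots: for adjacent envelope indices i < j the intersection is x = (a_i − a_j) / (j − i). Reading off the sorted break points: {-2, -1, 1}.
Verification: at each break x_0, at least two indices attain the minimum of min_i(a_i + i · x_0).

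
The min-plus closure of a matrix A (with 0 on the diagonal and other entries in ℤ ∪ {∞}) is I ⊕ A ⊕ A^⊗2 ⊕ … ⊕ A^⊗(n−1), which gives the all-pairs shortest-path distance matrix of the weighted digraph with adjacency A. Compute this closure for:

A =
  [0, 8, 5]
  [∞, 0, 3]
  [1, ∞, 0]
Closure =
  [0, 8, 5]
  [4, 0, 3]
  [1, 9, 0]

This is the Floyd-Warshall all-pairs shortest-path computation. For each intermediate vertex k = 0, 1, …, 2, update dist[i][j] ← min(dist[i][j], dist[i][k] + dist[k][j]). The final matrix gives, for each (i, j), the minimum total weight of any directed path from i to j (possibly empty when i = j).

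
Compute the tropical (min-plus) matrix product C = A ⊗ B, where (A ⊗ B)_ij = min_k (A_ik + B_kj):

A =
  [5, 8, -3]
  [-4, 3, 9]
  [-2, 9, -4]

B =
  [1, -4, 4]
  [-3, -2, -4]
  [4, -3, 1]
A ⊗ B =
  [1, -6, -2]
  [-3, -8, -1]
  [-1, -7, -3]

Apply the min-plus product entry-by-entry:
  C[0][0] = min over k of (A[0][0] + B[0][0] = 5 + 1 = 6, A[0][1] + B[1][0] = 8 + -3 = 5, A[0][2] + B[2][0] = -3 + 4 = 1) = 1 (attained at k = 2)
  C[0][1] = min over k of (A[0][0] + B[0][1] = 5 + -4 = 1, A[0][1] + B[1][1] = 8 + -2 = 6, A[0][2] + B[2][1] = -3 + -3 = -6) = -6 (attained at k = 2)
  C[0][2] = min over k of (A[0][0] + B[0][2] = 5 + 4 = 9, A[0][1] + B[1][2] = 8 + -4 = 4, A[0][2] + B[2][2] = -3 + 1 = -2) = -2 (attained at k = 2)
  C[1][0] = min over k of (A[1][0] + B[0][0] = -4 + 1 = -3, A[1][1] + B[1][0] = 3 + -3 = 0, A[1][2] + B[2][0] = 9 + 4 = 13) = -3 (attained at k = 0)
  C[1][1] = min over k of (A[1][0] + B[0][1] = -4 + -4 = -8, A[1][1] + B[1][1] = 3 + -2 = 1, A[1][2] + B[2][1] = 9 + -3 = 6) = -8 (attained at k = 0)
  C[1][2] = min over k of (A[1][0] + B[0][2] = -4 + 4 = 0, A[1][1] + B[1][2] = 3 + -4 = -1, A[1][2] + B[2][2] = 9 + 1 = 10) = -1 (attained at k = 1)
  C[2][0] = min over k of (A[2][0] + B[0][0] = -2 + 1 = -1, A[2][1] + B[1][0] = 9 + -3 = 6, A[2][2] + B[2][0] = -4 + 4 = 0) = -1 (attained at k = 0)
  C[2][1] = min over k of (A[2][0] + B[0][1] = -2 + -4 = -6, A[2][1] + B[1][1] = 9 + -2 = 7, A[2][2] + B[2][1] = -4 + -3 = -7) = -7 (attained at k = 2)
  C[2][2] = min over k of (A[2][0] + B[0][2] = -2 + 4 = 2, A[2][1] + B[1][2] = 9 + -4 = 5, A[2][2] + B[2][2] = -4 + 1 = -3) = -3 (attained at k = 2)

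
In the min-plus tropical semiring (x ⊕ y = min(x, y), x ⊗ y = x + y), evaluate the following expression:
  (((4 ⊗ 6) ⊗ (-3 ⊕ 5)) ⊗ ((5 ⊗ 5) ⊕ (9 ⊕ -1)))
(((4 ⊗ 6) ⊗ (-3 ⊕ 5)) ⊗ ((5 ⊗ 5) ⊕ (9 ⊕ -1))) = 6

Expand innermost to outermost. Recall ⊕ takes the minimum of its arguments and ⊗ takes their sum. Working out the expression (((4 ⊗ 6) ⊗ (-3 ⊕ 5)) ⊗ ((5 ⊗ 5) ⊕ (9 ⊕ -1))) gives 6.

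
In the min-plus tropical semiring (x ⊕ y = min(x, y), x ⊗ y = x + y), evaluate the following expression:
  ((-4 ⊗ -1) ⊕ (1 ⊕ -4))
((-4 ⊗ -1) ⊕ (1 ⊕ -4)) = -5

Expand innermost to outermost. Recall ⊕ takes the minimum of its arguments and ⊗ takes their sum. Working out the expression ((-4 ⊗ -1) ⊕ (1 ⊕ -4)) gives -5.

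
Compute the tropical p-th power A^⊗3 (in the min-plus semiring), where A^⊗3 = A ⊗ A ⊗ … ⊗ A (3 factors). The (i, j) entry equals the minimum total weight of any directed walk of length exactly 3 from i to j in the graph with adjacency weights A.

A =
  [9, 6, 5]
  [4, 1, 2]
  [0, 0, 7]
A^⊗3 =
  [8, 6, 7]
  [3, 3, 4]
  [2, 2, 3]

Each entry (A^⊗3)_ij equals the minimum over all length-3 walks i = v_0 → v_1 → … → v_3 = j of Σ_t A[v_t][v_{t+1}]. For example, for (i, j) = (0, 2) we minimise over 9 possible intermediate vertex sequences; the minimum is 7, attained along the walk 0 → 2 → 1 → 2.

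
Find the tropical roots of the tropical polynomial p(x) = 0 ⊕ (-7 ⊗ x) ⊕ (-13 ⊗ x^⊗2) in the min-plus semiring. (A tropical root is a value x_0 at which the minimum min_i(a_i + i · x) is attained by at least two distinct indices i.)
Roots: {6, 7}

Each tropical root is a break point of the lower envelope of the lines y = a_i + i · x (there are 3 lines, with slopes 0, 1, ..., 2). Only the lines that attain the minimum somewhere contribute to roots; other lines are dominated. Here the surviving (envelope) indices are i = 2, i = 1, i = 0.
Intersections between consecutive envelope lines give the roots: for adjacent envelope indices i < j the intersection is x = (a_i − a_j) / (j − i). Reading off the sorted break points: {6, 7}.
Verification: at each break x_0, at least two indices attain the minimum of min_i(a_i + i · x_0).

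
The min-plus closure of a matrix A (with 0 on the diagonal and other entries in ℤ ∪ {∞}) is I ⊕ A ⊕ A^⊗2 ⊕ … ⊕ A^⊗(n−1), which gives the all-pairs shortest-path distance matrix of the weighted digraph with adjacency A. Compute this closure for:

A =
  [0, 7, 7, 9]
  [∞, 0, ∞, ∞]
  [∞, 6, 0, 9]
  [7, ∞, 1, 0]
Closure =
  [0, 7, 7, 9]
  [∞, 0, ∞, ∞]
  [16, 6, 0, 9]
  [7, 7, 1, 0]

This is the Floyd-Warshall all-pairs shortest-path computation. For each intermediate vertex k = 0, 1, …, 3, update dist[i][j] ← min(dist[i][j], dist[i][k] + dist[k][j]). The final matrix gives, for each (i, j), the minimum total weight of any directed path from i to j (possibly empty when i = j).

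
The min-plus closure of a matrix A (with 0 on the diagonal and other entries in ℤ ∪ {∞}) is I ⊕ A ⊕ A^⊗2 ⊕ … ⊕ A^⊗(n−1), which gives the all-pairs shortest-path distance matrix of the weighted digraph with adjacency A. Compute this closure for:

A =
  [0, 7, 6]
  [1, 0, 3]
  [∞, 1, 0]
Closure =
  [0, 7, 6]
  [1, 0, 3]
  [2, 1, 0]

This is the Floyd-Warshall all-pairs shortest-path computation. For each intermediate vertex k = 0, 1, …, 2, update dist[i][j] ← min(dist[i][j], dist[i][k] + dist[k][j]). The final matrix gives, for each (i, j), the minimum total weight of any directed path from i to j (possibly empty when i = j).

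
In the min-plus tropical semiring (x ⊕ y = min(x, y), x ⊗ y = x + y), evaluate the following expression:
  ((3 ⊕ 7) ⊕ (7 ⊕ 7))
((3 ⊕ 7) ⊕ (7 ⊕ 7)) = 3

Expand innermost to outermost. Recall ⊕ takes the minimum of its arguments and ⊗ takes their sum. Working out the expression ((3 ⊕ 7) ⊕ (7 ⊕ 7)) gives 3.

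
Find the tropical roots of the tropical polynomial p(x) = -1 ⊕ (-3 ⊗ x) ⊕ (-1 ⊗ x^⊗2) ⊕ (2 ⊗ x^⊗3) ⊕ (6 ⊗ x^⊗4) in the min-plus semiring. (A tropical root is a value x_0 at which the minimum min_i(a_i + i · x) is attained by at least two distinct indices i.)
Roots: {-4, -3, -2, 2}

Each tropical root is a break point of the lower envelope of the lines y = a_i + i · x (there are 5 lines, with slopes 0, 1, ..., 4). Only the lines that attain the minimum somewhere contribute to roots; other lines are dominated. Here the surviving (envelope) indices are i = 4, i = 3, i = 2, i = 1, i = 0.
Intersections between consecutive envelope lines give the roots: for adjacent envelope indices i < j the intersection is x = (a_i − a_j) / (j − i). Reading off the sorted break points: {-4, -3, -2, 2}.
Verification: at each break x_0, at least two indices attain the minimum of min_i(a_i + i · x_0).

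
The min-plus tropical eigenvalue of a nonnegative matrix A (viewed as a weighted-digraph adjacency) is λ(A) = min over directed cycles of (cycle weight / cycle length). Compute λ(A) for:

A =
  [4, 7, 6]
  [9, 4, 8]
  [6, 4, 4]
λ(A) = 4

Enumerate directed cycles and compute their means (weight / length). Sample:
  cycle 0 → 0: weight = 4, length = 1, mean = 4/1 ≈ 4.000
  cycle 1 → 1: weight = 4, length = 1, mean = 4/1 ≈ 4.000
  cycle 2 → 2: weight = 4, length = 1, mean = 4/1 ≈ 4.000
  cycle 0 → 1 → 0: weight = 16, length = 2, mean = 16/2 ≈ 8.000
  cycle 0 → 2 → 0: weight = 12, length = 2, mean = 12/2 ≈ 6.000
  cycle 1 → 0 → 1: weight = 16, length = 2, mean = 16/2 ≈ 8.000
Minimum mean = 4.000, attained e.g. along the cycle 0 → 0 with weight 4 and length 1. So λ(A) = 4/1 = 4.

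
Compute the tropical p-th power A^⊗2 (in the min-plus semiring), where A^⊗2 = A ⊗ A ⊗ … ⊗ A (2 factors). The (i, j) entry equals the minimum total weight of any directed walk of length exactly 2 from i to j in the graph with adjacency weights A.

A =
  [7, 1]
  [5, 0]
A^⊗2 =
  [6, 1]
  [5, 0]

Each entry (A^⊗2)_ij equals the minimum over all length-2 walks i = v_0 → v_1 → … → v_2 = j of Σ_t A[v_t][v_{t+1}]. For example, for (i, j) = (0, 1) we minimise over 2 possible intermediate vertex sequences; the minimum is 1, attained along the walk 0 → 1 → 1.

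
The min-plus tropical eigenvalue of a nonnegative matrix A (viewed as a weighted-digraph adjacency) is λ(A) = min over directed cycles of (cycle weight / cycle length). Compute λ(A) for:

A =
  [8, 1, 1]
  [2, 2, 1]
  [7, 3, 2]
λ(A) = 3/2

Enumerate directed cycles and compute their means (weight / length). Sample:
  cycle 0 → 0: weight = 8, length = 1, mean = 8/1 ≈ 8.000
  cycle 1 → 1: weight = 2, length = 1, mean = 2/1 ≈ 2.000
  cycle 2 → 2: weight = 2, length = 1, mean = 2/1 ≈ 2.000
  cycle 0 → 1 → 0: weight = 3, length = 2, mean = 3/2 ≈ 1.500
  cycle 0 → 2 → 0: weight = 8, length = 2, mean = 8/2 ≈ 4.000
  cycle 1 → 0 → 1: weight = 3, length = 2, mean = 3/2 ≈ 1.500
Minimum mean = 1.500, attained e.g. along the cycle 0 → 1 → 0 with weight 3 and length 2. So λ(A) = 3/2 = 3/2.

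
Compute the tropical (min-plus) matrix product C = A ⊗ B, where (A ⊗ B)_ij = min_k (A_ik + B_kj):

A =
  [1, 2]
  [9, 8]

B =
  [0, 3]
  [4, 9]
A ⊗ B =
  [1, 4]
  [9, 12]

Apply the min-plus product entry-by-entry:
  C[0][0] = min over k of (A[0][0] + B[0][0] = 1 + 0 = 1, A[0][1] + B[1][0] = 2 + 4 = 6) = 1 (attained at k = 0)
  C[0][1] = min over k of (A[0][0] + B[0][1] = 1 + 3 = 4, A[0][1] + B[1][1] = 2 + 9 = 11) = 4 (attained at k = 0)
  C[1][0] = min over k of (A[1][0] + B[0][0] = 9 + 0 = 9, A[1][1] + B[1][0] = 8 + 4 = 12) = 9 (attained at k = 0)
  C[1][1] = min over k of (A[1][0] + B[0][1] = 9 + 3 = 12, A[1][1] + B[1][1] = 8 + 9 = 17) = 12 (attained at k = 0)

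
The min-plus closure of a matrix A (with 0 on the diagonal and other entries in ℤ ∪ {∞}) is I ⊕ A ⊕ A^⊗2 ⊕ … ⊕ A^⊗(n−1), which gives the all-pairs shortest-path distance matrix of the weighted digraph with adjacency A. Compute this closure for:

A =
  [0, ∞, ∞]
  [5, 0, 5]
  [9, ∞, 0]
Closure =
  [0, ∞, ∞]
  [5, 0, 5]
  [9, ∞, 0]

This is the Floyd-Warshall all-pairs shortest-path computation. For each intermediate vertex k = 0, 1, …, 2, update dist[i][j] ← min(dist[i][j], dist[i][k] + dist[k][j]). The final matrix gives, for each (i, j), the minimum total weight of any directed path from i to j (possibly empty when i = j).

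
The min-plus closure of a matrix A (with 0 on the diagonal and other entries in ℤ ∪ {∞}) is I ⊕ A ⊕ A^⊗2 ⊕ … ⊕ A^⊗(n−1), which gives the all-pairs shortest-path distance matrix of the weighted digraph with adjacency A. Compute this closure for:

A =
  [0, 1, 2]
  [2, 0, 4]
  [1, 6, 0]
Closure =
  [0, 1, 2]
  [2, 0, 4]
  [1, 2, 0]

This is the Floyd-Warshall all-pairs shortest-path computation. For each intermediate vertex k = 0, 1, …, 2, update dist[i][j] ← min(dist[i][j], dist[i][k] + dist[k][j]). The final matrix gives, for each (i, j), the minimum total weight of any directed path from i to j (possibly empty when i = j).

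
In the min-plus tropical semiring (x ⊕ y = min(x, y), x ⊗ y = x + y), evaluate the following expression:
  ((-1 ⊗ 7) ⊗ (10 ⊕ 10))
((-1 ⊗ 7) ⊗ (10 ⊕ 10)) = 16

Expand innermost to outermost. Recall ⊕ takes the minimum of its arguments and ⊗ takes their sum. Working out the expression ((-1 ⊗ 7) ⊗ (10 ⊕ 10)) gives 16.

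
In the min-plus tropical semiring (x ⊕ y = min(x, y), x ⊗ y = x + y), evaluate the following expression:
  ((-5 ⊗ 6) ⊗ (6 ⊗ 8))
((-5 ⊗ 6) ⊗ (6 ⊗ 8)) = 15

Expand innermost to outermost. Recall ⊕ takes the minimum of its arguments and ⊗ takes their sum. Working out the expression ((-5 ⊗ 6) ⊗ (6 ⊗ 8)) gives 15.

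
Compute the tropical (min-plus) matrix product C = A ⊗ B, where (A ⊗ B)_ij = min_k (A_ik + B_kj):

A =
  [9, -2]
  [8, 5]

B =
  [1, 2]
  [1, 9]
A ⊗ B =
  [-1, 7]
  [6, 10]

Apply the min-plus product entry-by-entry:
  C[0][0] = min over k of (A[0][0] + B[0][0] = 9 + 1 = 10, A[0][1] + B[1][0] = -2 + 1 = -1) = -1 (attained at k = 1)
  C[0][1] = min over k of (A[0][0] + B[0][1] = 9 + 2 = 11, A[0][1] + B[1][1] = -2 + 9 = 7) = 7 (attained at k = 1)
  C[1][0] = min over k of (A[1][0] + B[0][0] = 8 + 1 = 9, A[1][1] + B[1][0] = 5 + 1 = 6) = 6 (attained at k = 1)
  C[1][1] = min over k of (A[1][0] + B[0][1] = 8 + 2 = 10, A[1][1] + B[1][1] = 5 + 9 = 14) = 10 (attained at k = 0)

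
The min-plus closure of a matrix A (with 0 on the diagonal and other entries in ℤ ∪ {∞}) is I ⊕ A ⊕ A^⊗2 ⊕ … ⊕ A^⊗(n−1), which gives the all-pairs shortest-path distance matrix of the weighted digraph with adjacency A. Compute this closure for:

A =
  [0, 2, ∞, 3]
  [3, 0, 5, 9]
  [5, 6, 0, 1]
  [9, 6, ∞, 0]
Closure =
  [0, 2, 7, 3]
  [3, 0, 5, 6]
  [5, 6, 0, 1]
  [9, 6, 11, 0]

This is the Floyd-Warshall all-pairs shortest-path computation. For each intermediate vertex k = 0, 1, …, 3, update dist[i][j] ← min(dist[i][j], dist[i][k] + dist[k][j]). The final matrix gives, for each (i, j), the minimum total weight of any directed path from i to j (possibly empty when i = j).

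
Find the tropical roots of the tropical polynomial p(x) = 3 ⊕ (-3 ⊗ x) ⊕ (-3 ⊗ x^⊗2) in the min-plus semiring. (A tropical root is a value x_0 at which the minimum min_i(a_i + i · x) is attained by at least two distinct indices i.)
Roots: {0, 6}

Each tropical root is a break point of the lower envelope of the lines y = a_i + i · x (there are 3 lines, with slopes 0, 1, ..., 2). Only the lines that attain the minimum somewhere contribute to roots; other lines are dominated. Here the surviving (envelope) indices are i = 2, i = 1, i = 0.
Intersections between consecutive envelope lines give the roots: for adjacent envelope indices i < j the intersection is x = (a_i − a_j) / (j − i). Reading off the sorted break points: {0, 6}.
Verification: at each break x_0, at least two indices attain the minimum of min_i(a_i + i · x_0).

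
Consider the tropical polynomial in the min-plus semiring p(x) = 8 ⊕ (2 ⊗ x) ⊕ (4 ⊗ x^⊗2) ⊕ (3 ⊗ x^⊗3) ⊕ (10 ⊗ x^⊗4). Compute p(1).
p(1) = 3

A tropical monomial a ⊗ x^⊗i evaluates to a + i · x. Evaluating each term at x = 1:
  Term 0 contributes 8 + 0 · 1 = 8
  Term 1 contributes 2 + 1 · 1 = 3
  Term 2 contributes 4 + 2 · 1 = 6
  Term 3 contributes 3 + 3 · 1 = 6
  Term 4 contributes 10 + 4 · 1 = 14
p(1) = ⊕ of these = min[8, 3, 6, 6, 14] = 3.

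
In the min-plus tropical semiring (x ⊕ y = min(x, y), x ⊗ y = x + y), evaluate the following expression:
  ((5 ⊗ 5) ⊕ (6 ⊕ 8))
((5 ⊗ 5) ⊕ (6 ⊕ 8)) = 6

Expand innermost to outermost. Recall ⊕ takes the minimum of its arguments and ⊗ takes their sum. Working out the expression ((5 ⊗ 5) ⊕ (6 ⊕ 8)) gives 6.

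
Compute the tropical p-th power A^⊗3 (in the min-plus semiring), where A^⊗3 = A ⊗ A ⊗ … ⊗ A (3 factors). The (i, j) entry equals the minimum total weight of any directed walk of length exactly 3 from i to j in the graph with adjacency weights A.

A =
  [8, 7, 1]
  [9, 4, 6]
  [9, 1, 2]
A^⊗3 =
  [11, 4, 5]
  [16, 9, 10]
  [12, 5, 6]

Each entry (A^⊗3)_ij equals the minimum over all length-3 walks i = v_0 → v_1 → … → v_3 = j of Σ_t A[v_t][v_{t+1}]. For example, for (i, j) = (0, 2) we minimise over 9 possible intermediate vertex sequences; the minimum is 5, attained along the walk 0 → 2 → 2 → 2.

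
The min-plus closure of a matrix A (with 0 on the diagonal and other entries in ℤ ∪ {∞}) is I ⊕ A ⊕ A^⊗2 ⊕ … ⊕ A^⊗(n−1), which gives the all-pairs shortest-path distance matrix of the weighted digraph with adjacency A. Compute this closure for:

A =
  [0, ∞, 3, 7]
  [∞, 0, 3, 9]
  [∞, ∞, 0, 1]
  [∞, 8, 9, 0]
Closure =
  [0, 12, 3, 4]
  [∞, 0, 3, 4]
  [∞, 9, 0, 1]
  [∞, 8, 9, 0]

This is the Floyd-Warshall all-pairs shortest-path computation. For each intermediate vertex k = 0, 1, …, 3, update dist[i][j] ← min(dist[i][j], dist[i][k] + dist[k][j]). The final matrix gives, for each (i, j), the minimum total weight of any directed path from i to j (possibly empty when i = j).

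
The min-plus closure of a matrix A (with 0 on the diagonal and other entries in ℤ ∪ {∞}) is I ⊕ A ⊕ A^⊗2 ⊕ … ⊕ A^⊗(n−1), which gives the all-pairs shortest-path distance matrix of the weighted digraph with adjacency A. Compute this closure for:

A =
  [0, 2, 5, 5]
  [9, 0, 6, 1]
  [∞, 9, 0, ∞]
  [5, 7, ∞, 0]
Closure =
  [0, 2, 5, 3]
  [6, 0, 6, 1]
  [15, 9, 0, 10]
  [5, 7, 10, 0]

This is the Floyd-Warshall all-pairs shortest-path computation. For each intermediate vertex k = 0, 1, …, 3, update dist[i][j] ← min(dist[i][j], dist[i][k] + dist[k][j]). The final matrix gives, for each (i, j), the minimum total weight of any directed path from i to j (possibly empty when i = j).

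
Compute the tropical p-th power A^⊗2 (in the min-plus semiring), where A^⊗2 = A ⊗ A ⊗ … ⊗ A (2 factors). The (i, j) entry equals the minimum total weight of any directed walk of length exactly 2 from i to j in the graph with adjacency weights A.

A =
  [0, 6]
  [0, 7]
A^⊗2 =
  [0, 6]
  [0, 6]

Each entry (A^⊗2)_ij equals the minimum over all length-2 walks i = v_0 → v_1 → … → v_2 = j of Σ_t A[v_t][v_{t+1}]. For example, for (i, j) = (0, 1) we minimise over 2 possible intermediate vertex sequences; the minimum is 6, attained along the walk 0 → 0 → 1.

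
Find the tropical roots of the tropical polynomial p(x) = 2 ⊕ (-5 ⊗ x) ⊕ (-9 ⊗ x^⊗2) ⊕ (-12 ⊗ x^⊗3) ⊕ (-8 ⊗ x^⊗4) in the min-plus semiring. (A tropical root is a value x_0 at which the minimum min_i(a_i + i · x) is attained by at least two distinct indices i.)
Roots: {-4, 3, 4, 7}

Each tropical root is a break point of the lower envelope of the lines y = a_i + i · x (there are 5 lines, with slopes 0, 1, ..., 4). Only the lines that attain the minimum somewhere contribute to roots; other lines are dominated. Here the surviving (envelope) indices are i = 4, i = 3, i = 2, i = 1, i = 0.
Intersections between consecutive envelope lines give the roots: for adjacent envelope indices i < j the intersection is x = (a_i − a_j) / (j − i). Reading off the sorted break points: {-4, 3, 4, 7}.
Verification: at each break x_0, at least two indices attain the minimum of min_i(a_i + i · x_0).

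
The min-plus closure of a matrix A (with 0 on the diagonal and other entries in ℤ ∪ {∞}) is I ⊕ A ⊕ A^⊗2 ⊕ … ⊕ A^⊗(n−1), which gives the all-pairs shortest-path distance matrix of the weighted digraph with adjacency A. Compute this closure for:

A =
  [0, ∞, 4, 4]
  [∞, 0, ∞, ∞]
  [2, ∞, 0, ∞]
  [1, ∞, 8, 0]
Closure =
  [0, ∞, 4, 4]
  [∞, 0, ∞, ∞]
  [2, ∞, 0, 6]
  [1, ∞, 5, 0]

This is the Floyd-Warshall all-pairs shortest-path computation. For each intermediate vertex k = 0, 1, …, 3, update dist[i][j] ← min(dist[i][j], dist[i][k] + dist[k][j]). The final matrix gives, for each (i, j), the minimum total weight of any directed path from i to j (possibly empty when i = j).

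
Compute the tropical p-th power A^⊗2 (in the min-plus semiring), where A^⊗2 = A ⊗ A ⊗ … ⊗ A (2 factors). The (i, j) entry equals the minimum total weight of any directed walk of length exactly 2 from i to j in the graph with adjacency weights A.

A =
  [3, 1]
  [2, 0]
A^⊗2 =
  [3, 1]
  [2, 0]

Each entry (A^⊗2)_ij equals the minimum over all length-2 walks i = v_0 → v_1 → … → v_2 = j of Σ_t A[v_t][v_{t+1}]. For example, for (i, j) = (0, 1) we minimise over 2 possible intermediate vertex sequences; the minimum is 1, attained along the walk 0 → 1 → 1.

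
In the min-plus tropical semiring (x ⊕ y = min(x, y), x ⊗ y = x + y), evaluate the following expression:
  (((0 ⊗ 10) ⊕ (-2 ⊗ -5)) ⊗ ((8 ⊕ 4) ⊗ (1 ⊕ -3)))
(((0 ⊗ 10) ⊕ (-2 ⊗ -5)) ⊗ ((8 ⊕ 4) ⊗ (1 ⊕ -3))) = -6

Expand innermost to outermost. Recall ⊕ takes the minimum of its arguments and ⊗ takes their sum. Working out the expression (((0 ⊗ 10) ⊕ (-2 ⊗ -5)) ⊗ ((8 ⊕ 4) ⊗ (1 ⊕ -3))) gives -6.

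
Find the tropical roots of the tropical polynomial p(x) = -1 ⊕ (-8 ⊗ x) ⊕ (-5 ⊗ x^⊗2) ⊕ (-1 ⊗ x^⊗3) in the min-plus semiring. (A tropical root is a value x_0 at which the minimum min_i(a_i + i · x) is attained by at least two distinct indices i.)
Roots: {-4, -3, 7}

Each tropical root is a break point of the lower envelope of the lines y = a_i + i · x (there are 4 lines, with slopes 0, 1, ..., 3). Only the lines that attain the minimum somewhere contribute to roots; other lines are dominated. Here the surviving (envelope) indices are i = 3, i = 2, i = 1, i = 0.
Intersections between consecutive envelope lines give the roots: for adjacent envelope indices i < j the intersection is x = (a_i − a_j) / (j − i). Reading off the sorted break points: {-4, -3, 7}.
Verification: at each break x_0, at least two indices attain the minimum of min_i(a_i + i · x_0).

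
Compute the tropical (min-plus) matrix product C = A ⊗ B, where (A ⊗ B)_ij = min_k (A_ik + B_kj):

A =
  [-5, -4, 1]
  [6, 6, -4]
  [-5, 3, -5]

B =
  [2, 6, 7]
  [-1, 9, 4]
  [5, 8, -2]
A ⊗ B =
  [-5, 1, -1]
  [1, 4, -6]
  [-3, 1, -7]

Apply the min-plus product entry-by-entry:
  C[0][0] = min over k of (A[0][0] + B[0][0] = -5 + 2 = -3, A[0][1] + B[1][0] = -4 + -1 = -5, A[0][2] + B[2][0] = 1 + 5 = 6) = -5 (attained at k = 1)
  C[0][1] = min over k of (A[0][0] + B[0][1] = -5 + 6 = 1, A[0][1] + B[1][1] = -4 + 9 = 5, A[0][2] + B[2][1] = 1 + 8 = 9) = 1 (attained at k = 0)
  C[0][2] = min over k of (A[0][0] + B[0][2] = -5 + 7 = 2, A[0][1] + B[1][2] = -4 + 4 = 0, A[0][2] + B[2][2] = 1 + -2 = -1) = -1 (attained at k = 2)
  C[1][0] = min over k of (A[1][0] + B[0][0] = 6 + 2 = 8, A[1][1] + B[1][0] = 6 + -1 = 5, A[1][2] + B[2][0] = -4 + 5 = 1) = 1 (attained at k = 2)
  C[1][1] = min over k of (A[1][0] + B[0][1] = 6 + 6 = 12, A[1][1] + B[1][1] = 6 + 9 = 15, A[1][2] + B[2][1] = -4 + 8 = 4) = 4 (attained at k = 2)
  C[1][2] = min over k of (A[1][0] + B[0][2] = 6 + 7 = 13, A[1][1] + B[1][2] = 6 + 4 = 10, A[1][2] + B[2][2] = -4 + -2 = -6) = -6 (attained at k = 2)
  C[2][0] = min over k of (A[2][0] + B[0][0] = -5 + 2 = -3, A[2][1] + B[1][0] = 3 + -1 = 2, A[2][2] + B[2][0] = -5 + 5 = 0) = -3 (attained at k = 0)
  C[2][1] = min over k of (A[2][0] + B[0][1] = -5 + 6 = 1, A[2][1] + B[1][1] = 3 + 9 = 12, A[2][2] + B[2][1] = -5 + 8 = 3) = 1 (attained at k = 0)
  C[2][2] = min over k of (A[2][0] + B[0][2] = -5 + 7 = 2, A[2][1] + B[1][2] = 3 + 4 = 7, A[2][2] + B[2][2] = -5 + -2 = -7) = -7 (attained at k = 2)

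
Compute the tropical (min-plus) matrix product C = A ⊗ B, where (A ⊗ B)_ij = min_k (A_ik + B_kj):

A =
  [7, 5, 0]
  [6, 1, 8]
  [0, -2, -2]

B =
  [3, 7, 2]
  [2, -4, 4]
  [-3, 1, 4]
A ⊗ B =
  [-3, 1, 4]
  [3, -3, 5]
  [-5, -6, 2]

Apply the min-plus product entry-by-entry:
  C[0][0] = min over k of (A[0][0] + B[0][0] = 7 + 3 = 10, A[0][1] + B[1][0] = 5 + 2 = 7, A[0][2] + B[2][0] = 0 + -3 = -3) = -3 (attained at k = 2)
  C[0][1] = min over k of (A[0][0] + B[0][1] = 7 + 7 = 14, A[0][1] + B[1][1] = 5 + -4 = 1, A[0][2] + B[2][1] = 0 + 1 = 1) = 1 (attained at k = 1)
  C[0][2] = min over k of (A[0][0] + B[0][2] = 7 + 2 = 9, A[0][1] + B[1][2] = 5 + 4 = 9, A[0][2] + B[2][2] = 0 + 4 = 4) = 4 (attained at k = 2)
  C[1][0] = min over k of (A[1][0] + B[0][0] = 6 + 3 = 9, A[1][1] + B[1][0] = 1 + 2 = 3, A[1][2] + B[2][0] = 8 + -3 = 5) = 3 (attained at k = 1)
  C[1][1] = min over k of (A[1][0] + B[0][1] = 6 + 7 = 13, A[1][1] + B[1][1] = 1 + -4 = -3, A[1][2] + B[2][1] = 8 + 1 = 9) = -3 (attained at k = 1)
  C[1][2] = min over k of (A[1][0] + B[0][2] = 6 + 2 = 8, A[1][1] + B[1][2] = 1 + 4 = 5, A[1][2] + B[2][2] = 8 + 4 = 12) = 5 (attained at k = 1)
  C[2][0] = min over k of (A[2][0] + B[0][0] = 0 + 3 = 3, A[2][1] + B[1][0] = -2 + 2 = 0, A[2][2] + B[2][0] = -2 + -3 = -5) = -5 (attained at k = 2)
  C[2][1] = min over k of (A[2][0] + B[0][1] = 0 + 7 = 7, A[2][1] + B[1][1] = -2 + -4 = -6, A[2][2] + B[2][1] = -2 + 1 = -1) = -6 (attained at k = 1)
  C[2][2] = min over k of (A[2][0] + B[0][2] = 0 + 2 = 2, A[2][1] + B[1][2] = -2 + 4 = 2, A[2][2] + B[2][2] = -2 + 4 = 2) = 2 (attained at k = 0)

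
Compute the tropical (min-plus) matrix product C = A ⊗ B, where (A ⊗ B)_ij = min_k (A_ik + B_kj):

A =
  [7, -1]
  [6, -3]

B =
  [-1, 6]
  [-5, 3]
A ⊗ B =
  [-6, 2]
  [-8, 0]

Apply the min-plus product entry-by-entry:
  C[0][0] = min over k of (A[0][0] + B[0][0] = 7 + -1 = 6, A[0][1] + B[1][0] = -1 + -5 = -6) = -6 (attained at k = 1)
  C[0][1] = min over k of (A[0][0] + B[0][1] = 7 + 6 = 13, A[0][1] + B[1][1] = -1 + 3 = 2) = 2 (attained at k = 1)
  C[1][0] = min over k of (A[1][0] + B[0][0] = 6 + -1 = 5, A[1][1] + B[1][0] = -3 + -5 = -8) = -8 (attained at k = 1)
  C[1][1] = min over k of (A[1][0] + B[0][1] = 6 + 6 = 12, A[1][1] + B[1][1] = -3 + 3 = 0) = 0 (attained at k = 1)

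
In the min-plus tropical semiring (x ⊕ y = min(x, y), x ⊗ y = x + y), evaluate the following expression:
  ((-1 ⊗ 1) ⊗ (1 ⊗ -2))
((-1 ⊗ 1) ⊗ (1 ⊗ -2)) = -1

Expand innermost to outermost. Recall ⊕ takes the minimum of its arguments and ⊗ takes their sum. Working out the expression ((-1 ⊗ 1) ⊗ (1 ⊗ -2)) gives -1.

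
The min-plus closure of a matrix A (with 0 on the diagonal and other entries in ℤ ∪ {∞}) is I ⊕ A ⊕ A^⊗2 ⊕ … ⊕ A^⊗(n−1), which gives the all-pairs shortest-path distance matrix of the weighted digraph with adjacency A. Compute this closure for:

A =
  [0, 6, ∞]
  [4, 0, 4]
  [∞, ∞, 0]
Closure =
  [0, 6, 10]
  [4, 0, 4]
  [∞, ∞, 0]

This is the Floyd-Warshall all-pairs shortest-path computation. For each intermediate vertex k = 0, 1, …, 2, update dist[i][j] ← min(dist[i][j], dist[i][k] + dist[k][j]). The final matrix gives, for each (i, j), the minimum total weight of any directed path from i to j (possibly empty when i = j).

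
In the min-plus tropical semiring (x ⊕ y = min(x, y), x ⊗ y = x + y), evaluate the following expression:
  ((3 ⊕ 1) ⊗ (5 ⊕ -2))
((3 ⊕ 1) ⊗ (5 ⊕ -2)) = -1

Expand innermost to outermost. Recall ⊕ takes the minimum of its arguments and ⊗ takes their sum. Working out the expression ((3 ⊕ 1) ⊗ (5 ⊕ -2)) gives -1.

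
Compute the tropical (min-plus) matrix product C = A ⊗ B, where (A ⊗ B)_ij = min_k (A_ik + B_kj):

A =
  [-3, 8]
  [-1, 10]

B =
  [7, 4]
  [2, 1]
A ⊗ B =
  [4, 1]
  [6, 3]

Apply the min-plus product entry-by-entry:
  C[0][0] = min over k of (A[0][0] + B[0][0] = -3 + 7 = 4, A[0][1] + B[1][0] = 8 + 2 = 10) = 4 (attained at k = 0)
  C[0][1] = min over k of (A[0][0] + B[0][1] = -3 + 4 = 1, A[0][1] + B[1][1] = 8 + 1 = 9) = 1 (attained at k = 0)
  C[1][0] = min over k of (A[1][0] + B[0][0] = -1 + 7 = 6, A[1][1] + B[1][0] = 10 + 2 = 12) = 6 (attained at k = 0)
  C[1][1] = min over k of (A[1][0] + B[0][1] = -1 + 4 = 3, A[1][1] + B[1][1] = 10 + 1 = 11) = 3 (attained at k = 0)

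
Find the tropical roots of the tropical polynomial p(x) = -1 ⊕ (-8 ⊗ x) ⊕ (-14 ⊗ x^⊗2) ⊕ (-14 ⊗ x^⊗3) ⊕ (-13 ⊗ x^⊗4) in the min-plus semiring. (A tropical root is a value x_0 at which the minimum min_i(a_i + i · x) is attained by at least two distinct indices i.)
Roots: {-1, 0, 6, 7}

Each tropical root is a break point of the lower envelope of the lines y = a_i + i · x (there are 5 lines, with slopes 0, 1, ..., 4). Only the lines that attain the minimum somewhere contribute to roots; other lines are dominated. Here the surviving (envelope) indices are i = 4, i = 3, i = 2, i = 1, i = 0.
Intersections between consecutive envelope lines give the roots: for adjacent envelope indices i < j the intersection is x = (a_i − a_j) / (j − i). Reading off the sorted break points: {-1, 0, 6, 7}.
Verification: at each break x_0, at least two indices attain the minimum of min_i(a_i + i · x_0).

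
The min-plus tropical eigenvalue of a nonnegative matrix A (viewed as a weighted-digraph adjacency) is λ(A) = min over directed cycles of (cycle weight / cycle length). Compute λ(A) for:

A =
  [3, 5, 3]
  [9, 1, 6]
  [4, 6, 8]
λ(A) = 1

Enumerate directed cycles and compute their means (weight / length). Sample:
  cycle 0 → 0: weight = 3, length = 1, mean = 3/1 ≈ 3.000
  cycle 1 → 1: weight = 1, length = 1, mean = 1/1 ≈ 1.000
  cycle 2 → 2: weight = 8, length = 1, mean = 8/1 ≈ 8.000
  cycle 0 → 1 → 0: weight = 14, length = 2, mean = 14/2 ≈ 7.000
  cycle 0 → 2 → 0: weight = 7, length = 2, mean = 7/2 ≈ 3.500
  cycle 1 → 0 → 1: weight = 14, length = 2, mean = 14/2 ≈ 7.000
Minimum mean = 1.000, attained e.g. along the cycle 1 → 1 with weight 1 and length 1. So λ(A) = 1/1 = 1.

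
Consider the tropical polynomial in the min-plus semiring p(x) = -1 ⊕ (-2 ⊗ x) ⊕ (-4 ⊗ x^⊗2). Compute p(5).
p(5) = -1

A tropical monomial a ⊗ x^⊗i evaluates to a + i · x. Evaluating each term at x = 5:
  Term 0 contributes -1 + 0 · 5 = -1
  Term 1 contributes -2 + 1 · 5 = 3
  Term 2 contributes -4 + 2 · 5 = 6
p(5) = ⊕ of these = min[-1, 3, 6] = -1.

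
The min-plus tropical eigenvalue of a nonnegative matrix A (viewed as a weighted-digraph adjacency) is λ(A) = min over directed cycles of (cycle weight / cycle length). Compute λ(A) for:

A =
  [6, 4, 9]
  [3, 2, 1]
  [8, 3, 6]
λ(A) = 2

Enumerate directed cycles and compute their means (weight / length). Sample:
  cycle 0 → 0: weight = 6, length = 1, mean = 6/1 ≈ 6.000
  cycle 1 → 1: weight = 2, length = 1, mean = 2/1 ≈ 2.000
  cycle 2 → 2: weight = 6, length = 1, mean = 6/1 ≈ 6.000
  cycle 0 → 1 → 0: weight = 7, length = 2, mean = 7/2 ≈ 3.500
  cycle 0 → 2 → 0: weight = 17, length = 2, mean = 17/2 ≈ 8.500
  cycle 1 → 0 → 1: weight = 7, length = 2, mean = 7/2 ≈ 3.500
Minimum mean = 2.000, attained e.g. along the cycle 1 → 1 with weight 2 and length 1. So λ(A) = 2/1 = 2.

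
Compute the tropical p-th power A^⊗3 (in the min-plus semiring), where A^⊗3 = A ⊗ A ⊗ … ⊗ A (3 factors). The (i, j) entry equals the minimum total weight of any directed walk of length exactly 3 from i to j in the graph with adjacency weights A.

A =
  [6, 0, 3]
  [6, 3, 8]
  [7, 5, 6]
A^⊗3 =
  [9, 6, 9]
  [12, 9, 12]
  [13, 10, 14]

Each entry (A^⊗3)_ij equals the minimum over all length-3 walks i = v_0 → v_1 → … → v_3 = j of Σ_t A[v_t][v_{t+1}]. For example, for (i, j) = (0, 2) we minimise over 9 possible intermediate vertex sequences; the minimum is 9, attained along the walk 0 → 1 → 0 → 2.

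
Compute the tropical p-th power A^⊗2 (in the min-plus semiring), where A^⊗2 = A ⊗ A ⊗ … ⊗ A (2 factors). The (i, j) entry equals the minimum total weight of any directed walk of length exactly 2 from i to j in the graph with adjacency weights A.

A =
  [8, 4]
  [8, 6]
A^⊗2 =
  [12, 10]
  [14, 12]

Each entry (A^⊗2)_ij equals the minimum over all length-2 walks i = v_0 → v_1 → … → v_2 = j of Σ_t A[v_t][v_{t+1}]. For example, for (i, j) = (0, 1) we minimise over 2 possible intermediate vertex sequences; the minimum is 10, attained along the walk 0 → 1 → 1.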